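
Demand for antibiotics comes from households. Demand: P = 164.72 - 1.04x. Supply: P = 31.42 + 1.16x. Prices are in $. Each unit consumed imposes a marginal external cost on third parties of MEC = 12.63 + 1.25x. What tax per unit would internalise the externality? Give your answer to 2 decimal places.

tax = $56.35 per unit

Social marginal benefit = demand − MEC = 152.09 - 2.29x.
Set SMB = MC: 152.09 - 2.29x = 31.42 + 1.16x → x* = 34.9768.
The Pigouvian tax equals MEC at x*: 12.63 + 1.25×34.9768 = 56.3510.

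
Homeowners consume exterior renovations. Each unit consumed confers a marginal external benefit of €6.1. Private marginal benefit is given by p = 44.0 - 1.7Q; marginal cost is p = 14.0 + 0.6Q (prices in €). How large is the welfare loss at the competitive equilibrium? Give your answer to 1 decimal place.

Market equilibrium (private): 14.0 + 0.6Q = 44.0 - 1.7Q → Q_m = 13.0435.
Social marginal benefit = demand + MEB = 50.1 - 1.7Q.
Set SMB = MC: 50.1 - 1.7Q = 14.0 + 0.6Q → Q* = 15.6957.
Height of the DWL triangle at Q_m is SMB(Q_m) − MC(Q_m) = MEB(Q_m) = 6.1000.
DWL = ½ × 2.6522 × 6.1000 = 8.0892.

DWL = €8.1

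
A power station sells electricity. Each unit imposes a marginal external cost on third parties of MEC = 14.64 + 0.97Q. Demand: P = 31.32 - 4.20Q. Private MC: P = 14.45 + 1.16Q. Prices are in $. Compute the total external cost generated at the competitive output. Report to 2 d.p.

$50.88

Market equilibrium (private): 14.45 + 1.16Q = 31.32 - 4.20Q → Q_m = 3.1474.
Total external cost = ∫₀^{Q_m} (14.64 + 0.97Q) dQ = 14.64×3.1474 + ½×0.97×3.1474² = 50.8824.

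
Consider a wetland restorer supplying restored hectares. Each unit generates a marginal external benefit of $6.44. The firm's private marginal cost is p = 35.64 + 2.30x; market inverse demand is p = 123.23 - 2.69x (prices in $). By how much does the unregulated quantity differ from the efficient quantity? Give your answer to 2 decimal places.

Market equilibrium (private): 35.64 + 2.30x = 123.23 - 2.69x → x_m = 17.5531.
Social marginal cost = private MC − MEB = 29.20 + 2.30x.
Set SMC = demand: 29.20 + 2.30x = 123.23 - 2.69x → x* = 18.8437.
Gap = |17.5531 − 18.8437| = 1.2906.

1.29 units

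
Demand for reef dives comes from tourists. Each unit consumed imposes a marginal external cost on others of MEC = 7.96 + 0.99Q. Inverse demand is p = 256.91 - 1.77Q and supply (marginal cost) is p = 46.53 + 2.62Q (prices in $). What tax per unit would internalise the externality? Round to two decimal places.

Social marginal benefit = demand − MEC = 248.95 - 2.76Q.
Set SMB = MC: 248.95 - 2.76Q = 46.53 + 2.62Q → Q* = 37.6245.
The Pigouvian tax equals MEC at Q*: 7.96 + 0.99×37.6245 = 45.2083.

tax = $45.21 per unit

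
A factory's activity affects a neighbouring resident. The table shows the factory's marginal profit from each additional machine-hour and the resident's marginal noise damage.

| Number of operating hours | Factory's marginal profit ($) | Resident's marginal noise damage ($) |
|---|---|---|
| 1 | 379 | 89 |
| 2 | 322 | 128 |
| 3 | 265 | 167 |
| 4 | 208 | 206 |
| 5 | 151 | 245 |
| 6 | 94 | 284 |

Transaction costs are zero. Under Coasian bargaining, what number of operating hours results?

Bargaining reaches the level where marginal profit last exceeds marginal noise damage.
That holds through level 4 (208 ≥ 206) but not at 5 (151 < 245).

4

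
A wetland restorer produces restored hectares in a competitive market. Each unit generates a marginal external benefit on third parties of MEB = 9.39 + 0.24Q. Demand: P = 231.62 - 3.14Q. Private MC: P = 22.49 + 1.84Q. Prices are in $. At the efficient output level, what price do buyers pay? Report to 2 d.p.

Social marginal cost = private MC − MEB = 13.10 + 1.60Q.
Set SMC = demand: 13.10 + 1.60Q = 231.62 - 3.14Q → Q* = 46.1013.
Consumer price on the demand curve at Q*: 231.62 − 3.14×46.1013 = 86.8619.

P = $86.86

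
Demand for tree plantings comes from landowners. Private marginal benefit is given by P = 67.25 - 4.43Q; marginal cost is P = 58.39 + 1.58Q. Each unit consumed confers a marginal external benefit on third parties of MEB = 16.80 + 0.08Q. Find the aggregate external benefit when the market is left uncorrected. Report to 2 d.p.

Market equilibrium (private): 58.39 + 1.58Q = 67.25 - 4.43Q → Q_m = 1.4742.
Total external benefit = ∫₀^{Q_m} (16.80 + 0.08Q) dQ = 16.80×1.4742 + ½×0.08×1.4742² = 24.8535.

24.85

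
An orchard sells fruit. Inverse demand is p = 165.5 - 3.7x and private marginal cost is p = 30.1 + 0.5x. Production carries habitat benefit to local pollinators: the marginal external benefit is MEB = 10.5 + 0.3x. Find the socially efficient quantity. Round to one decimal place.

x* = 37.4

Social marginal cost = private MC − MEB = 19.6 + 0.2x.
Set SMC = demand: 19.6 + 0.2x = 165.5 - 3.7x → x* = 37.4103.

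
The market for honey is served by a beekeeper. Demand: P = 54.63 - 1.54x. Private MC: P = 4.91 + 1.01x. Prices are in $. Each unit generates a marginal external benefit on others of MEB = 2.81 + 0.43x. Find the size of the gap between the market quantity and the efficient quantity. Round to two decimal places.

5.28 units

Market equilibrium (private): 4.91 + 1.01x = 54.63 - 1.54x → x_m = 19.4980.
Social marginal cost = private MC − MEB = 2.10 + 0.58x.
Set SMC = demand: 2.10 + 0.58x = 54.63 - 1.54x → x* = 24.7783.
Gap = |19.4980 − 24.7783| = 5.2803.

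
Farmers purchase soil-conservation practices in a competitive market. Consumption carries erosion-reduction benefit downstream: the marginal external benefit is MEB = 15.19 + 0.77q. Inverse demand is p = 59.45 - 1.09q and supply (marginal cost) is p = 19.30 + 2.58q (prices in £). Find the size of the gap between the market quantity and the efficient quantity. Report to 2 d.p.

8.14 units

Market equilibrium (private): 19.30 + 2.58q = 59.45 - 1.09q → q_m = 10.9401.
Social marginal benefit = demand + MEB = 74.64 - 0.32q.
Set SMB = MC: 74.64 - 0.32q = 19.30 + 2.58q → q* = 19.0828.
Gap = |10.9401 − 19.0828| = 8.1427.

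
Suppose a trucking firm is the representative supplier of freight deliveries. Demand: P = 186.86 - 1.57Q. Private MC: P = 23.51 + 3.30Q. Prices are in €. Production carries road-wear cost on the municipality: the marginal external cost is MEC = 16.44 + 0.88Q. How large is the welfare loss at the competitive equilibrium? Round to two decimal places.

Market equilibrium (private): 23.51 + 3.30Q = 186.86 - 1.57Q → Q_m = 33.5421.
Social marginal cost = private MC + MEC = 39.95 + 4.18Q.
Set SMC = demand: 39.95 + 4.18Q = 186.86 - 1.57Q → Q* = 25.5496.
Between Q* and Q_m the wedge SMC − demand runs linearly from 0 to MEC(Q_m), so the loss is a triangle.
DWL = ½ × 7.9925 × 45.9570 = 183.6557.

DWL = €183.66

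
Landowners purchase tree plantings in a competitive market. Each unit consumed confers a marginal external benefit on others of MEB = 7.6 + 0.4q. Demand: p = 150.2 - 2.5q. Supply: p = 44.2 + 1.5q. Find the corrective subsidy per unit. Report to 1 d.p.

subsidy = 20.2 per unit

Social marginal benefit = demand + MEB = 157.8 - 2.1q.
Set SMB = MC: 157.8 - 2.1q = 44.2 + 1.5q → q* = 31.5556.
The Pigouvian subsidy equals MEB at q*: 7.6 + 0.4×31.5556 = 20.2222.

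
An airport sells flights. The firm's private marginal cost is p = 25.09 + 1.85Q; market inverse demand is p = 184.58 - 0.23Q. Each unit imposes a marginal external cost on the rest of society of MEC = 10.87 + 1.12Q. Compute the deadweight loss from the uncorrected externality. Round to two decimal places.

DWL = 1462.56

Market equilibrium (private): 25.09 + 1.85Q = 184.58 - 0.23Q → Q_m = 76.6779.
Social marginal cost = private MC + MEC = 35.96 + 2.97Q.
Set SMC = demand: 35.96 + 2.97Q = 184.58 - 0.23Q → Q* = 46.4438.
Between Q* and Q_m the wedge SMC − demand runs linearly from 0 to MEC(Q_m), so the loss is a triangle.
DWL = ½ × 30.2341 × 96.7492 = 1462.5625.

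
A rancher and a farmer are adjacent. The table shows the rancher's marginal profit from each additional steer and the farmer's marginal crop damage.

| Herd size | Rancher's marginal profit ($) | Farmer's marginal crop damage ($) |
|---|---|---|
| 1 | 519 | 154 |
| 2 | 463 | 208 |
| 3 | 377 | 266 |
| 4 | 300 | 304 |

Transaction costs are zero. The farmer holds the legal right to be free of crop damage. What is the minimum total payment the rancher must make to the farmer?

$628

Efficient level: marginal profit ≥ marginal crop damage through level 3, so k* = 3.
With the farmer holding the right, the rancher must at least compensate total damage at k*: 154 + 208 + 266 = 628.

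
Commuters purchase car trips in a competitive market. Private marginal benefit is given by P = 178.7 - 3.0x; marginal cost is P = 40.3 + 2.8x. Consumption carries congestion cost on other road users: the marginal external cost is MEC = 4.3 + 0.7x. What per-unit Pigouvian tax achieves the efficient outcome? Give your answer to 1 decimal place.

tax = 18.7 per unit

Social marginal benefit = demand − MEC = 174.4 - 3.7x.
Set SMB = MC: 174.4 - 3.7x = 40.3 + 2.8x → x* = 20.6308.
The Pigouvian tax equals MEC at x*: 4.3 + 0.7×20.6308 = 18.7416.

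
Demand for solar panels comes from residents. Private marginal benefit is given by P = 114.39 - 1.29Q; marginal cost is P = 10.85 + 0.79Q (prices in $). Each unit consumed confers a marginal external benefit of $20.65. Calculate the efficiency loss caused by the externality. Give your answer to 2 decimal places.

Market equilibrium (private): 10.85 + 0.79Q = 114.39 - 1.29Q → Q_m = 49.7788.
Social marginal benefit = demand + MEB = 135.04 - 1.29Q.
Set SMB = MC: 135.04 - 1.29Q = 10.85 + 0.79Q → Q* = 59.7067.
The loss is the area between SMB and MC from Q* to Q_m; with linear curves that's a triangle of height MEB(Q_m).
DWL = ½ × 9.9279 × 20.6500 = 102.5056.

DWL = $102.51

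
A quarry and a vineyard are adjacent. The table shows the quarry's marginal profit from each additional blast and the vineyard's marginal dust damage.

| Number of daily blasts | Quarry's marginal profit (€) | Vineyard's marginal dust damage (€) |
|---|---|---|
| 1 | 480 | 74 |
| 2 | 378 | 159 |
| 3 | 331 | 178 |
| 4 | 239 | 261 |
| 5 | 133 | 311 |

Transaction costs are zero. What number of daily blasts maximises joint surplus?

Bargaining reaches the level where marginal profit last exceeds marginal dust damage.
That holds through level 3 (331 ≥ 178) but not at 4 (239 < 261).

3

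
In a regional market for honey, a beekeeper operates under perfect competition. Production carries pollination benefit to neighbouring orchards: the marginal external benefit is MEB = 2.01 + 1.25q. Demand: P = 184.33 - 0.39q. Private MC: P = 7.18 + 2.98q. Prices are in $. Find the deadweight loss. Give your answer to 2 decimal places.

Market equilibrium (private): 7.18 + 2.98q = 184.33 - 0.39q → q_m = 52.5668.
Social marginal cost = private MC − MEB = 5.17 + 1.73q.
Set SMC = demand: 5.17 + 1.73q = 184.33 - 0.39q → q* = 84.5094.
The welfare-loss triangle has base |q_m − q*| and height MEB(q_m) (the vertical gap between SMC and demand is zero at q* and MEB at q_m).
DWL = ½ × 31.9426 × 67.7185 = 1081.5525.

DWL = $1081.55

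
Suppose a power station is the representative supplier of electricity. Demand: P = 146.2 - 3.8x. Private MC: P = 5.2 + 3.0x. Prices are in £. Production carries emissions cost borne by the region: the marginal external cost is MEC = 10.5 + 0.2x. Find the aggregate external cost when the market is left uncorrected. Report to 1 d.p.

£260.7

Market equilibrium (private): 5.2 + 3.0x = 146.2 - 3.8x → x_m = 20.7353.
Total external cost = ∫₀^{x_m} (10.5 + 0.2x) dx = 10.5×20.7353 + ½×0.2×20.7353² = 260.7159.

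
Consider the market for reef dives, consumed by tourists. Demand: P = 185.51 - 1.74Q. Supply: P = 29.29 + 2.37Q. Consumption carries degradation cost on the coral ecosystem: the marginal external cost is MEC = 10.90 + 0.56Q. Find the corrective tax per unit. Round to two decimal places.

tax = 28.33 per unit

Social marginal benefit = demand − MEC = 174.61 - 2.30Q.
Set SMB = MC: 174.61 - 2.30Q = 29.29 + 2.37Q → Q* = 31.1178.
The Pigouvian tax equals MEC at Q*: 10.90 + 0.56×31.1178 = 28.3260.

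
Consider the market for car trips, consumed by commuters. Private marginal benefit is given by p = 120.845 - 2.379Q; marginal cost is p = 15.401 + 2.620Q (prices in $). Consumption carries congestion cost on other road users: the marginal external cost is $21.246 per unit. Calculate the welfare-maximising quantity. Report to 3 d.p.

Social marginal benefit = demand − MEC = 99.599 - 2.379Q.
Set SMB = MC: 99.599 - 2.379Q = 15.401 + 2.620Q → Q* = 16.8430.

Q* = 16.843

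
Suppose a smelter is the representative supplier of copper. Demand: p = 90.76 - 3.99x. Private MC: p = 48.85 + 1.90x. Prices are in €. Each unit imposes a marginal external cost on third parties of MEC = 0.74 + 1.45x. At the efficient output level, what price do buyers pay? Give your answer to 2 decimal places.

Social marginal cost = private MC + MEC = 49.59 + 3.35x.
Set SMC = demand: 49.59 + 3.35x = 90.76 - 3.99x → x* = 5.6090.
Consumer price on the demand curve at x*: 90.76 − 3.99×5.6090 = 68.3801.

P = €68.38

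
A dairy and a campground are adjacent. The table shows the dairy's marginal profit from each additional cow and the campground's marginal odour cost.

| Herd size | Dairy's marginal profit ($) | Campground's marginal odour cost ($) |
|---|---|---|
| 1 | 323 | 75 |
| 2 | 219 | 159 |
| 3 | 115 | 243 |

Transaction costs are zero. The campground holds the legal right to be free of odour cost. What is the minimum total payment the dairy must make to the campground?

$234

Efficient level: marginal profit ≥ marginal odour cost through level 2, so k* = 2.
With the campground holding the right, the dairy must at least compensate total damage at k*: 75 + 159 = 234.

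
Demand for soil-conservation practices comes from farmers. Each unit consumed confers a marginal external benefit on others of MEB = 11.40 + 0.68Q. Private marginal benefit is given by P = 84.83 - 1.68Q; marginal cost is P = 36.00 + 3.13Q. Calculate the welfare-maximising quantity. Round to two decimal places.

Social marginal benefit = demand + MEB = 96.23 - Q.
Set SMB = MC: 96.23 - Q = 36.00 + 3.13Q → Q* = 14.5835.

Q* = 14.58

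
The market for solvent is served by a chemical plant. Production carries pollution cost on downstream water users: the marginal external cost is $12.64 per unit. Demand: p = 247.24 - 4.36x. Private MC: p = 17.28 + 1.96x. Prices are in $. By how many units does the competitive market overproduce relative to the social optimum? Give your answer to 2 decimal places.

Market equilibrium (private): 17.28 + 1.96x = 247.24 - 4.36x → x_m = 36.3861.
Social marginal cost = private MC + MEC = 29.92 + 1.96x.
Set SMC = demand: 29.92 + 1.96x = 247.24 - 4.36x → x* = 34.3861.
Gap = |36.3861 − 34.3861| = 2.0000.

2.00 units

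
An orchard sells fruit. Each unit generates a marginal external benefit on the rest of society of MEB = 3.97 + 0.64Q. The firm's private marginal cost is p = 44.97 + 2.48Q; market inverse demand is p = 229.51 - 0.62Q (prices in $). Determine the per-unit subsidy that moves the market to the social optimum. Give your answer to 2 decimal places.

subsidy = $53.01 per unit

Social marginal cost = private MC − MEB = 41.00 + 1.84Q.
Set SMC = demand: 41.00 + 1.84Q = 229.51 - 0.62Q → Q* = 76.6301.
The Pigouvian subsidy equals MEB at Q*: 3.97 + 0.64×76.6301 = 53.0133.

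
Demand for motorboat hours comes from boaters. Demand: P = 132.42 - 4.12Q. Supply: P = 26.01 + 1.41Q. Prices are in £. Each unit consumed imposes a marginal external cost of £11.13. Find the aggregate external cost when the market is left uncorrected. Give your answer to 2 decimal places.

£214.17

Market equilibrium (private): 26.01 + 1.41Q = 132.42 - 4.12Q → Q_m = 19.2423.
Total external cost = MEC × Q_m = 11.13 × 19.2423 = 214.1668.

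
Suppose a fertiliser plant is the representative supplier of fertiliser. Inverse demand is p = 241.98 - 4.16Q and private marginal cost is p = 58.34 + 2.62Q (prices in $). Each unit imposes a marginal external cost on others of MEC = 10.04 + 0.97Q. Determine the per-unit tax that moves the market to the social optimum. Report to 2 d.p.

tax = $31.77 per unit

Social marginal cost = private MC + MEC = 68.38 + 3.59Q.
Set SMC = demand: 68.38 + 3.59Q = 241.98 - 4.16Q → Q* = 22.4000.
The Pigouvian tax equals MEC at Q*: 10.04 + 0.97×22.4000 = 31.7680.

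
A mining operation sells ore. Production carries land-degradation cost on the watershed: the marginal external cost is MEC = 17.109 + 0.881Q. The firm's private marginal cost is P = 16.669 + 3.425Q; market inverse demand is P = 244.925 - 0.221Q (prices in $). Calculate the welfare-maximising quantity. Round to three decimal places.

Social marginal cost = private MC + MEC = 33.778 + 4.306Q.
Set SMC = demand: 33.778 + 4.306Q = 244.925 - 0.221Q → Q* = 46.6417.

Q* = 46.642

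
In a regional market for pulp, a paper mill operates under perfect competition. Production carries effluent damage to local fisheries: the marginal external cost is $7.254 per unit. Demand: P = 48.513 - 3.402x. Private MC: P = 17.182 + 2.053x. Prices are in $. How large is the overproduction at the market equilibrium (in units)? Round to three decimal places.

1.330 units

Market equilibrium (private): 17.182 + 2.053x = 48.513 - 3.402x → x_m = 5.7435.
Social marginal cost = private MC + MEC = 24.436 + 2.053x.
Set SMC = demand: 24.436 + 2.053x = 48.513 - 3.402x → x* = 4.4137.
Gap = |5.7435 − 4.4137| = 1.3298.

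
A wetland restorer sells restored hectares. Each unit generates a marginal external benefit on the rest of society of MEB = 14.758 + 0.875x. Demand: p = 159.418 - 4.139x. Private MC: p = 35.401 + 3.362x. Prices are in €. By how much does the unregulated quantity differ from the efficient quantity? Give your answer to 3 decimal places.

Market equilibrium (private): 35.401 + 3.362x = 159.418 - 4.139x → x_m = 16.5334.
Social marginal cost = private MC − MEB = 20.643 + 2.487x.
Set SMC = demand: 20.643 + 2.487x = 159.418 - 4.139x → x* = 20.9440.
Gap = |16.5334 − 20.9440| = 4.4106.

4.411 units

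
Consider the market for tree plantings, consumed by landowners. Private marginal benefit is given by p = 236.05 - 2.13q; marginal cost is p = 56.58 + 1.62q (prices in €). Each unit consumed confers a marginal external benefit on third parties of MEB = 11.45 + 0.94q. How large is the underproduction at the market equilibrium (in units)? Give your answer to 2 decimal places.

Market equilibrium (private): 56.58 + 1.62q = 236.05 - 2.13q → q_m = 47.8587.
Social marginal benefit = demand + MEB = 247.50 - 1.19q.
Set SMB = MC: 247.50 - 1.19q = 56.58 + 1.62q → q* = 67.9431.
Gap = |47.8587 − 67.9431| = 20.0844.

20.08 units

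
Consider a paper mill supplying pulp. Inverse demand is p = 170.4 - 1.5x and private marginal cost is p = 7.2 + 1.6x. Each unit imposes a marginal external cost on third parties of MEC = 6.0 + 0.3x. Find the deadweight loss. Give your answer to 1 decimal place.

Market equilibrium (private): 7.2 + 1.6x = 170.4 - 1.5x → x_m = 52.6452.
Social marginal cost = private MC + MEC = 13.2 + 1.9x.
Set SMC = demand: 13.2 + 1.9x = 170.4 - 1.5x → x* = 46.2353.
The loss is the area between SMC and demand from x* to x_m; with linear curves that's a triangle of height MEC(x_m).
DWL = ½ × 6.4099 × 21.7935 = 69.8471.

DWL = 69.8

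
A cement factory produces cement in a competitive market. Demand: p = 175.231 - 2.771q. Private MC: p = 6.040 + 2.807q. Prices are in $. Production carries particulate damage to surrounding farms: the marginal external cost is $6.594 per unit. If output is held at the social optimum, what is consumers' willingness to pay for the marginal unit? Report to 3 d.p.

P = $94.457

Social marginal cost = private MC + MEC = 12.634 + 2.807q.
Set SMC = demand: 12.634 + 2.807q = 175.231 - 2.771q → q* = 29.1497.
Consumer price on the demand curve at q*: 175.231 − 2.771×29.1497 = 94.4572.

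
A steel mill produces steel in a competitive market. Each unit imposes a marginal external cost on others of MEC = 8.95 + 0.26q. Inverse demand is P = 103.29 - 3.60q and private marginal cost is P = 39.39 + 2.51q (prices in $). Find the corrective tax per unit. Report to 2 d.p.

Social marginal cost = private MC + MEC = 48.34 + 2.77q.
Set SMC = demand: 48.34 + 2.77q = 103.29 - 3.60q → q* = 8.6264.
The Pigouvian tax equals MEC at q*: 8.95 + 0.26×8.6264 = 11.1929.

tax = $11.19 per unit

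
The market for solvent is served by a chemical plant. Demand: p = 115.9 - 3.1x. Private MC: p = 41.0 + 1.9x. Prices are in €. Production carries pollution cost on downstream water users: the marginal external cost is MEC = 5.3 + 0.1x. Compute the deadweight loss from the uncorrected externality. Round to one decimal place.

DWL = €4.5

Market equilibrium (private): 41.0 + 1.9x = 115.9 - 3.1x → x_m = 14.9800.
Social marginal cost = private MC + MEC = 46.3 + 2.0x.
Set SMC = demand: 46.3 + 2.0x = 115.9 - 3.1x → x* = 13.6471.
The welfare-loss triangle has base |x_m − x*| and height MEC(x_m) (the vertical gap between SMC and demand is zero at x* and MEC at x_m).
DWL = ½ × 1.3329 × 6.7980 = 4.5305.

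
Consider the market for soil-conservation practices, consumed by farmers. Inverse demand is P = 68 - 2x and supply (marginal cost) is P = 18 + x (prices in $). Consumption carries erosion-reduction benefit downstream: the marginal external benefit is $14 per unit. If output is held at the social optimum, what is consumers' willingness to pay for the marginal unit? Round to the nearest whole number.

Social marginal benefit = demand + MEB = 82 - 2x.
Set SMB = MC: 82 - 2x = 18 + x → x* = 21.3333.
Consumer price on the demand curve at x*: 68 − 2×21.3333 = 25.3334.

P = $25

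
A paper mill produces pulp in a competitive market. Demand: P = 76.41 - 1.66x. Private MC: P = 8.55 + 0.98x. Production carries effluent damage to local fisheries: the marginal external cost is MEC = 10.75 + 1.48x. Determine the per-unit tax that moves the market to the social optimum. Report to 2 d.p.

tax = 31.27 per unit

Social marginal cost = private MC + MEC = 19.30 + 2.46x.
Set SMC = demand: 19.30 + 2.46x = 76.41 - 1.66x → x* = 13.8617.
The Pigouvian tax equals MEC at x*: 10.75 + 1.48×13.8617 = 31.2653.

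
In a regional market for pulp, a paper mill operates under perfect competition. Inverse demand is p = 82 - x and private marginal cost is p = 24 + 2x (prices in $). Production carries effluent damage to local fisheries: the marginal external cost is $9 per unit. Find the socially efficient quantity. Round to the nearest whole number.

x* = 16

Social marginal cost = private MC + MEC = 33 + 2x.
Set SMC = demand: 33 + 2x = 82 - x → x* = 16.3333.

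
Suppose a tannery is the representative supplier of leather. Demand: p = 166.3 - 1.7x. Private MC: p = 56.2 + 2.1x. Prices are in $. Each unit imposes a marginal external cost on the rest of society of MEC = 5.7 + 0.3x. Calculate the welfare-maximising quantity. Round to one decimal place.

x* = 25.5

Social marginal cost = private MC + MEC = 61.9 + 2.4x.
Set SMC = demand: 61.9 + 2.4x = 166.3 - 1.7x → x* = 25.4634.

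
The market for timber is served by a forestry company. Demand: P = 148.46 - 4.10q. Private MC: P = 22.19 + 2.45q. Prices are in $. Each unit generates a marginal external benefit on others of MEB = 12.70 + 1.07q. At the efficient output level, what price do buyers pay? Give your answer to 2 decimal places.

Social marginal cost = private MC − MEB = 9.49 + 1.38q.
Set SMC = demand: 9.49 + 1.38q = 148.46 - 4.10q → q* = 25.3595.
Consumer price on the demand curve at q*: 148.46 − 4.10×25.3595 = 44.4861.

P = $44.49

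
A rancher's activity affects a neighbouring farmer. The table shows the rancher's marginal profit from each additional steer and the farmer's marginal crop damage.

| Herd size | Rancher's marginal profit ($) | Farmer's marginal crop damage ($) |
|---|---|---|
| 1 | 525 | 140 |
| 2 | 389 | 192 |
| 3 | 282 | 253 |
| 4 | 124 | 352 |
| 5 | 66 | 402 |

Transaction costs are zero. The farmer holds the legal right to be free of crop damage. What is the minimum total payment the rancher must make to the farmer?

Efficient level: marginal profit ≥ marginal crop damage through level 3, so k* = 3.
With the farmer holding the right, the rancher must at least compensate total damage at k*: 140 + 192 + 253 = 585.

$585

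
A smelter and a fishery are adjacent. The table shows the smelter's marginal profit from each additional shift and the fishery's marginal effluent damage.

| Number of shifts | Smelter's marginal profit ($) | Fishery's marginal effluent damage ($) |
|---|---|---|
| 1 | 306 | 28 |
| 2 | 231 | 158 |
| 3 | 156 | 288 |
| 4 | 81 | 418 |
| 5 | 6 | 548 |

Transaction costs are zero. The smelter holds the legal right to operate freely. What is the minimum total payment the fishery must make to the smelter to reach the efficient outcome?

Left alone the smelter would choose level 5 (marginal profit stays positive).
Efficient level: k* = 2 (marginal profit ≥ marginal effluent damage through 2).
The fishery must at least cover the smelter's forgone profit from cutting 5→2: 156 + 81 + 6 = 243.

$243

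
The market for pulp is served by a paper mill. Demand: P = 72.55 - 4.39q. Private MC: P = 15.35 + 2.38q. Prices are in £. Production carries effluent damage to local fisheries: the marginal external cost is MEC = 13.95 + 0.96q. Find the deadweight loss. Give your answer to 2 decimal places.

Market equilibrium (private): 15.35 + 2.38q = 72.55 - 4.39q → q_m = 8.4490.
Social marginal cost = private MC + MEC = 29.30 + 3.34q.
Set SMC = demand: 29.30 + 3.34q = 72.55 - 4.39q → q* = 5.5951.
The loss is the area between SMC and demand from q* to q_m; with linear curves that's a triangle of height MEC(q_m).
DWL = ½ × 2.8539 × 22.0611 = 31.4801.

DWL = £31.48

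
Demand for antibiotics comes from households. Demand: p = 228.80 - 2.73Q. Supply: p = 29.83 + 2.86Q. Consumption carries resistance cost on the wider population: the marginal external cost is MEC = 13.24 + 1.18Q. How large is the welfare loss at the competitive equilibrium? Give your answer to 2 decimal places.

Market equilibrium (private): 29.83 + 2.86Q = 228.80 - 2.73Q → Q_m = 35.5939.
Social marginal benefit = demand − MEC = 215.56 - 3.91Q.
Set SMB = MC: 215.56 - 3.91Q = 29.83 + 2.86Q → Q* = 27.4343.
Height of the DWL triangle at Q_m is MC(Q_m) − SMB(Q_m) = MEC(Q_m) = 55.2408.
DWL = ½ × 8.1596 × 55.2408 = 225.3714.

DWL = 225.37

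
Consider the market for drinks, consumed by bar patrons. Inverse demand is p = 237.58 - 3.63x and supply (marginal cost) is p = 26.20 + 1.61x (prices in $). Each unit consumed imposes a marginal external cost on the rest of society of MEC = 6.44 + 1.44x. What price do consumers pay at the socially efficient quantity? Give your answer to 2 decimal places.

Social marginal benefit = demand − MEC = 231.14 - 5.07x.
Set SMB = MC: 231.14 - 5.07x = 26.20 + 1.61x → x* = 30.6796.
Consumer price on the demand curve at x*: 237.58 − 3.63×30.6796 = 126.2131.

P = $126.21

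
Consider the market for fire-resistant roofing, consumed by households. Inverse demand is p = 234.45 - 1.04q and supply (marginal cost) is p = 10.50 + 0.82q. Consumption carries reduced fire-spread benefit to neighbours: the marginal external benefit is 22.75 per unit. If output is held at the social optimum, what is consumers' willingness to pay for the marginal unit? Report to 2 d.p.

P = 96.51

Social marginal benefit = demand + MEB = 257.20 - 1.04q.
Set SMB = MC: 257.20 - 1.04q = 10.50 + 0.82q → q* = 132.6344.
Consumer price on the demand curve at q*: 234.45 − 1.04×132.6344 = 96.5102.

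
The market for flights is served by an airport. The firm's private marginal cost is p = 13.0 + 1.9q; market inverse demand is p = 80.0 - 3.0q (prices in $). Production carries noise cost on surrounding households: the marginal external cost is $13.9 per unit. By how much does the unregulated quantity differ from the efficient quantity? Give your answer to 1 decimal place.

2.8 units

Market equilibrium (private): 13.0 + 1.9q = 80.0 - 3.0q → q_m = 13.6735.
Social marginal cost = private MC + MEC = 26.9 + 1.9q.
Set SMC = demand: 26.9 + 1.9q = 80.0 - 3.0q → q* = 10.8367.
Gap = |13.6735 − 10.8367| = 2.8368.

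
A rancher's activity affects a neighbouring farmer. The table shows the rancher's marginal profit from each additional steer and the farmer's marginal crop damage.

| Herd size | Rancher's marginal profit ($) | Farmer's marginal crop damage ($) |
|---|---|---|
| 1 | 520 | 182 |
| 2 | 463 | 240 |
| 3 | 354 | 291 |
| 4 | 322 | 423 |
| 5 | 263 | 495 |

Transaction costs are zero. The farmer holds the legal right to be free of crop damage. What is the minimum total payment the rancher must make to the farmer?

Efficient level: marginal profit ≥ marginal crop damage through level 3, so k* = 3.
With the farmer holding the right, the rancher must at least compensate total damage at k*: 182 + 240 + 291 = 713.

$713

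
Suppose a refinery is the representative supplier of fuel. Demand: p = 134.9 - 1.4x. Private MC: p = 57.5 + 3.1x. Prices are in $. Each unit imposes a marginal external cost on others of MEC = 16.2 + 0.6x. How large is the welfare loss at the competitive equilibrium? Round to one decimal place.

Market equilibrium (private): 57.5 + 3.1x = 134.9 - 1.4x → x_m = 17.2000.
Social marginal cost = private MC + MEC = 73.7 + 3.7x.
Set SMC = demand: 73.7 + 3.7x = 134.9 - 1.4x → x* = 12.0000.
The welfare-loss triangle has base |x_m − x*| and height MEC(x_m) (the vertical gap between SMC and demand is zero at x* and MEC at x_m).
DWL = ½ × 5.2000 × 26.5200 = 68.9520.

DWL = $69.0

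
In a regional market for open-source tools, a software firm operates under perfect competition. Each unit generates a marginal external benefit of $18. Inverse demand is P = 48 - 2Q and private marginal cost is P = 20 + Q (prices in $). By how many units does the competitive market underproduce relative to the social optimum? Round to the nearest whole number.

6 units

Market equilibrium (private): 20 + Q = 48 - 2Q → Q_m = 9.3333.
Social marginal cost = private MC − MEB = 2 + Q.
Set SMC = demand: 2 + Q = 48 - 2Q → Q* = 15.3333.
Gap = |9.3333 − 15.3333| = 6.0000.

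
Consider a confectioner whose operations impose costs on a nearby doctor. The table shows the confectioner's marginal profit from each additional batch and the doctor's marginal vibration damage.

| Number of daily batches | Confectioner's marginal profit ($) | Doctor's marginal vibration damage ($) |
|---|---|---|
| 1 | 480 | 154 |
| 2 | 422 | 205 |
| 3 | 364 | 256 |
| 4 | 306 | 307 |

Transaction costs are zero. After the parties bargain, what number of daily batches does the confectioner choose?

Bargaining reaches the level where marginal profit last exceeds marginal vibration damage.
That holds through level 3 (364 ≥ 256) but not at 4 (306 < 307).

3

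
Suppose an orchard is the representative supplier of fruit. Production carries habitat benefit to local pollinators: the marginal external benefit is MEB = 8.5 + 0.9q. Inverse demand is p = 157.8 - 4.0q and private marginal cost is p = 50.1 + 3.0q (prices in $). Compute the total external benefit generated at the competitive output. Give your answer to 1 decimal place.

$237.3

Market equilibrium (private): 50.1 + 3.0q = 157.8 - 4.0q → q_m = 15.3857.
Total external benefit = ∫₀^{q_m} (8.5 + 0.9q) dq = 8.5×15.3857 + ½×0.9×15.3857² = 237.3023.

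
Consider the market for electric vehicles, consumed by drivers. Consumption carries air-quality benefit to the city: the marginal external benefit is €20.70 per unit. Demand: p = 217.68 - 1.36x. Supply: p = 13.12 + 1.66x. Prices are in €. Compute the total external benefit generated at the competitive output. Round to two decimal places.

Market equilibrium (private): 13.12 + 1.66x = 217.68 - 1.36x → x_m = 67.7351.
Total external benefit = MEB × x_m = 20.70 × 67.7351 = 1402.1166.

€1402.12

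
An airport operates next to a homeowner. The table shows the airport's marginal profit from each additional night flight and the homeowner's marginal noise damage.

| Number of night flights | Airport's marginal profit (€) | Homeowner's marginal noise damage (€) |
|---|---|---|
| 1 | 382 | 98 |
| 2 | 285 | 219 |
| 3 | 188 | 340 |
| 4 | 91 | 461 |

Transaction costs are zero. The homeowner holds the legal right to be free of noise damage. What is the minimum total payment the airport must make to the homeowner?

€317

Efficient level: marginal profit ≥ marginal noise damage through level 2, so k* = 2.
With the homeowner holding the right, the airport must at least compensate total damage at k*: 98 + 219 = 317.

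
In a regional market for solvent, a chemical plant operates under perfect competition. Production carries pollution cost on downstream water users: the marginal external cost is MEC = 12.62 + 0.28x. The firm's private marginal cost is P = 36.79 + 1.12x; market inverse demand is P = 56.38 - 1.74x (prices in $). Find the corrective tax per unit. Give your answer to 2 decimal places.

Social marginal cost = private MC + MEC = 49.41 + 1.40x.
Set SMC = demand: 49.41 + 1.40x = 56.38 - 1.74x → x* = 2.2197.
The Pigouvian tax equals MEC at x*: 12.62 + 0.28×2.2197 = 13.2415.

tax = $13.24 per unit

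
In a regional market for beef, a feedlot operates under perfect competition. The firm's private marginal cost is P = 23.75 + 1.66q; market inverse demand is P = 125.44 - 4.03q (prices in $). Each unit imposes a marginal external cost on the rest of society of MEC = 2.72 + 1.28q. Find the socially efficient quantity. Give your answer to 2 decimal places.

q* = 14.20

Social marginal cost = private MC + MEC = 26.47 + 2.94q.
Set SMC = demand: 26.47 + 2.94q = 125.44 - 4.03q → q* = 14.1994.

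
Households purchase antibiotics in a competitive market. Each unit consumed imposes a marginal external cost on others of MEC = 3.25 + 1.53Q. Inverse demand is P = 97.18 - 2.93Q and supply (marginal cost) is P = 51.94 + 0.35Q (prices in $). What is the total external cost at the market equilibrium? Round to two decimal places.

$190.36

Market equilibrium (private): 51.94 + 0.35Q = 97.18 - 2.93Q → Q_m = 13.7927.
Total external cost = ∫₀^{Q_m} (3.25 + 1.53Q) dQ = 3.25×13.7927 + ½×1.53×13.7927² = 190.3588.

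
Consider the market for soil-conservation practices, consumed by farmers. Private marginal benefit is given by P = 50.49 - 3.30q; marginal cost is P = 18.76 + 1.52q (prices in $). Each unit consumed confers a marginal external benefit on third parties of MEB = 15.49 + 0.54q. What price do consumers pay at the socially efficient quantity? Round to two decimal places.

Social marginal benefit = demand + MEB = 65.98 - 2.76q.
Set SMB = MC: 65.98 - 2.76q = 18.76 + 1.52q → q* = 11.0327.
Consumer price on the demand curve at q*: 50.49 − 3.30×11.0327 = 14.0821.

P = $14.08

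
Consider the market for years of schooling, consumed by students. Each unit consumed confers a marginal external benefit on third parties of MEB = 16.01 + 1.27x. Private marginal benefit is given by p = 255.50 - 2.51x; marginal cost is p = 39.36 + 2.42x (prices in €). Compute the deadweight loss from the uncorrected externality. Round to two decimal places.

DWL = €702.09

Market equilibrium (private): 39.36 + 2.42x = 255.50 - 2.51x → x_m = 43.8418.
Social marginal benefit = demand + MEB = 271.51 - 1.24x.
Set SMB = MC: 271.51 - 1.24x = 39.36 + 2.42x → x* = 63.4290.
Between x* and x_m the wedge SMB − MC runs linearly from 0 to MEB(x_m), so the loss is a triangle.
DWL = ½ × 19.5872 × 71.6891 = 702.0944.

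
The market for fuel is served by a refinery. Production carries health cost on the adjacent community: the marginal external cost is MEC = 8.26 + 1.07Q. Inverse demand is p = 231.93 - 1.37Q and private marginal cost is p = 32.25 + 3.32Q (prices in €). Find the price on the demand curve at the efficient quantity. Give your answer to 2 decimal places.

P = €186.40

Social marginal cost = private MC + MEC = 40.51 + 4.39Q.
Set SMC = demand: 40.51 + 4.39Q = 231.93 - 1.37Q → Q* = 33.2326.
Consumer price on the demand curve at Q*: 231.93 − 1.37×33.2326 = 186.4013.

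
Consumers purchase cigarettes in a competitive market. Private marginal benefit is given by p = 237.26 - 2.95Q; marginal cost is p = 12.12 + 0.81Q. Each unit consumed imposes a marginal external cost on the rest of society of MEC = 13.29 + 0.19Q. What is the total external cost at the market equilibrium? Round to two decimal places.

Market equilibrium (private): 12.12 + 0.81Q = 237.26 - 2.95Q → Q_m = 59.8777.
Total external cost = ∫₀^{Q_m} (13.29 + 0.19Q) dQ = 13.29×59.8777 + ½×0.19×59.8777² = 1136.3818.

1136.38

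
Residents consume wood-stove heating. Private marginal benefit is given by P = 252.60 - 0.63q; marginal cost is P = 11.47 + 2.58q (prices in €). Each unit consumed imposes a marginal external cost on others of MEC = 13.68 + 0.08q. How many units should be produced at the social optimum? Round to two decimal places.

Social marginal benefit = demand − MEC = 238.92 - 0.71q.
Set SMB = MC: 238.92 - 0.71q = 11.47 + 2.58q → q* = 69.1337.

q* = 69.13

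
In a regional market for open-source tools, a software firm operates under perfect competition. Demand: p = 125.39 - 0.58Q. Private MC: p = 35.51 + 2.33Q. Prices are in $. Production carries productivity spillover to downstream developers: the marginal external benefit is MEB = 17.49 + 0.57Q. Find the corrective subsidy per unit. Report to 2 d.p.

subsidy = $43.64 per unit

Social marginal cost = private MC − MEB = 18.02 + 1.76Q.
Set SMC = demand: 18.02 + 1.76Q = 125.39 - 0.58Q → Q* = 45.8846.
The Pigouvian subsidy equals MEB at Q*: 17.49 + 0.57×45.8846 = 43.6442.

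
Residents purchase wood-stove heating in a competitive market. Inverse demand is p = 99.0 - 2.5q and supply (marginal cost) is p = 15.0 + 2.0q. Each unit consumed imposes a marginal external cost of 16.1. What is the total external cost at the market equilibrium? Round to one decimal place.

Market equilibrium (private): 15.0 + 2.0q = 99.0 - 2.5q → q_m = 18.6667.
Total external cost = MEC × q_m = 16.1 × 18.6667 = 300.5339.

300.5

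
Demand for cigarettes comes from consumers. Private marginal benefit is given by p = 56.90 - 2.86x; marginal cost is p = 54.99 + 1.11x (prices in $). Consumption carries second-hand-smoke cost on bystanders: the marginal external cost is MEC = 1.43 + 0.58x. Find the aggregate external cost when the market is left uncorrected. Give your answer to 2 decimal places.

Market equilibrium (private): 54.99 + 1.11x = 56.90 - 2.86x → x_m = 0.4811.
Total external cost = ∫₀^{x_m} (1.43 + 0.58x) dx = 1.43×0.4811 + ½×0.58×0.4811² = 0.7551.

$0.76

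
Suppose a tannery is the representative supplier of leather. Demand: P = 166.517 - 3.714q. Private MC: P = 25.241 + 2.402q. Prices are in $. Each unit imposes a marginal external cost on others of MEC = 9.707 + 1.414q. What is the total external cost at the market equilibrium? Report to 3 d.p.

Market equilibrium (private): 25.241 + 2.402q = 166.517 - 3.714q → q_m = 23.0994.
Total external cost = ∫₀^{q_m} (9.707 + 1.414q) dq = 9.707×23.0994 + ½×1.414×23.0994² = 601.4685.

$601.469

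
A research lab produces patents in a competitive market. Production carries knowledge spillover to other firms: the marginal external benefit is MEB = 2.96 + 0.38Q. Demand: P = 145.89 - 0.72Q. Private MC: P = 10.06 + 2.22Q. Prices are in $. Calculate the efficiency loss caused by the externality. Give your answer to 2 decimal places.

Market equilibrium (private): 10.06 + 2.22Q = 145.89 - 0.72Q → Q_m = 46.2007.
Social marginal cost = private MC − MEB = 7.10 + 1.84Q.
Set SMC = demand: 7.10 + 1.84Q = 145.89 - 0.72Q → Q* = 54.2148.
Height of the DWL triangle at Q_m is demand(Q_m) − SMC(Q_m) = MEB(Q_m) = 20.5163.
DWL = ½ × 8.0141 × 20.5163 = 82.2098.

DWL = $82.21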